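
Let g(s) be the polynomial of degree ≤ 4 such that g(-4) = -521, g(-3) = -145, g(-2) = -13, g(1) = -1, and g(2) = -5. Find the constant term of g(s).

-1

Write g(s) = as^4 + bs^3 + cs^2 + ds + e. Substituting each data point gives a linear system:
  256a - 64b + 16c - 4d + e = -521
  81a - 27b + 9c - 3d + e = -145
  16a - 8b + 4c - 2d + e = -13
  a + b + c + d + e = -1
  16a + 8b + 4c + 2d + e = -5
Solving the system yields a = -2, b = 2, c = 6, d = -6, e = -1.
So g(s) = -2s^4 + 2s^3 + 6s^2 - 6s - 1.
The constant term is -1.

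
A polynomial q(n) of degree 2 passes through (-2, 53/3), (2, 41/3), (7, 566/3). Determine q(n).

Write q(n) = an^2 + bn + c. Substituting each data point gives a linear system:
  4a - 2b + c = 53/3
  4a + 2b + c = 41/3
  49a + 7b + c = 566/3
Solving the system yields a = 4, b = -1, c = -1/3.
So q(n) = 4n² - n - 1/3.
Check: q(2) = 41/3. ✓

q(n) = 4n^2 - n - 1/3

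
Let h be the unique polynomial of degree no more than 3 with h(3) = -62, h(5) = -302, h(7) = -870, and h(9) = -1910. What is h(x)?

h(x) = -3x^3 + 4x^2 - 5x - 2

Using the Lagrange interpolation formula with nodes 3, 5, 7, 9:
  L_0(x) = (x - 5)(x - 7)(x - 9) / -48
  L_1(x) = (x - 3)(x - 7)(x - 9) / 16
  L_2(x) = (x - 3)(x - 5)(x - 9) / -16
  L_3(x) = (x - 3)(x - 5)(x - 7) / 48
Then h(x) = -62·L_0(x) - 302·L_1(x) - 870·L_2(x) - 1910·L_3(x).
Expanding and collecting terms gives h(x) = -3x^3 + 4x^2 - 5x - 2.
Check: h(7) = -870. ✓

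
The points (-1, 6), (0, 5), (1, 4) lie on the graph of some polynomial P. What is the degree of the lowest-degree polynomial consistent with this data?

1

Forward differences of the values at n = -1, 0, 1:
  P  : 6  5  4
  Δ  : -1  -1
  Δ^2: 0
The first differences are constant (-1) and nonzero, while all higher differences vanish, so the minimal degree is 1.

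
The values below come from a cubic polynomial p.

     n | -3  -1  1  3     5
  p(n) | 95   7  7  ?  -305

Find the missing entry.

-49

On equispaced nodes a degree-3 polynomial has vanishing fourth forward difference, so
  p(-3) - 4·p(-1) + 6·p(1) - 4·p(3) + p(5) = 0.
Substituting the known values and solving for p(3):
  -4·p(3) = 196
  p(3) = -49.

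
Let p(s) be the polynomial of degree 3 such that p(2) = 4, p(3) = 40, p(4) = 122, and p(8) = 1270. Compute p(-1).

-8

Using the Lagrange interpolation formula with nodes 2, 3, 4, 8:
  L_0(s) = (s - 3)(s - 4)(s - 8) / -12
  L_1(s) = (s - 2)(s - 4)(s - 8) / 5
  L_2(s) = (s - 2)(s - 3)(s - 8) / -8
  L_3(s) = (s - 2)(s - 3)(s - 4) / 120
Then p(s) = 4·L_0(s) + 40·L_1(s) + 122·L_2(s) + 1270·L_3(s).
Expanding and collecting terms gives p(s) = 3s³ - 4s² - s - 2.
Evaluating at s = -1: p(-1) = -8.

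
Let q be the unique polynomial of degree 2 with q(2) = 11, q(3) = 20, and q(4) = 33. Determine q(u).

q(u) = 2u^2 - u + 5

Write q(u) = au^2 + bu + c. Substituting each data point gives a linear system:
  4a + 2b + c = 11
  9a + 3b + c = 20
  16a + 4b + c = 33
Solving the system yields a = 2, b = -1, c = 5.
So q(u) = 2u² - u + 5.
Check: q(4) = 33. ✓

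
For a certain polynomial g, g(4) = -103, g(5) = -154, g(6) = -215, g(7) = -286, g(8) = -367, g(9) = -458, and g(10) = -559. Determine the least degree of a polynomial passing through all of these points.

Forward differences of the values at n = 4, 5, 6, 7, 8, 9, 10:
  g  : -103  -154  -215  -286  -367  -458  -559
  Δ  : -51  -61  -71  -81  -91  -101
  Δ^2: -10  -10  -10  -10  -10
  Δ^3: 0  0  0  0
  Δ^4: 0  0  0
  Δ^5: 0  0
  Δ^6: 0
The second differences are constant (-10) and nonzero, while all higher differences vanish, so the minimal degree is 2.

2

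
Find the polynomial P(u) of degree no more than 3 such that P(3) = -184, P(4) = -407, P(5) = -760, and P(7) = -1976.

P(u) = -5u^3 - 5u^2 - 3u + 5

Write P(u) = au^3 + bu^2 + cu + d. Substituting each data point gives a linear system:
  27a + 9b + 3c + d = -184
  64a + 16b + 4c + d = -407
  125a + 25b + 5c + d = -760
  343a + 49b + 7c + d = -1976
Solving the system yields a = -5, b = -5, c = -3, d = 5.
So P(u) = -5u³ - 5u² - 3u + 5.
Check: P(7) = -1976. ✓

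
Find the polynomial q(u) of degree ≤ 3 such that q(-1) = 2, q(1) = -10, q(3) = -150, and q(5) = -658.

Write q(u) = au^3 + bu^2 + cu + d. Substituting each data point gives a linear system:
  -a + b - c + d = 2
  a + b + c + d = -10
  27a + 9b + 3c + d = -150
  125a + 25b + 5c + d = -658
Solving the system yields a = -5, b = -1, c = -1, d = -3.
So q(u) = -5u^3 - u^2 - u - 3.
Check: q(1) = -10. ✓

q(u) = -5u^3 - u^2 - u - 3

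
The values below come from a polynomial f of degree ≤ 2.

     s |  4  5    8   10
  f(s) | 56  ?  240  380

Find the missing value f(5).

90

The 3 known points determine the degree-2 polynomial uniquely.
Write f(s) = as^2 + bs + c. Substituting each data point gives a linear system:
  16a + 4b + c = 56
  64a + 8b + c = 240
  100a + 10b + c = 380
Solving the system yields a = 4, b = -2, c = 0.
So f(s) = 4s^2 - 2s.
Then f(5) = 90.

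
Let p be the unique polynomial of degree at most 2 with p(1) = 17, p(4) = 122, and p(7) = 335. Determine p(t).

Write p(t) = at^2 + bt + c. Substituting each data point gives a linear system:
  a + b + c = 17
  16a + 4b + c = 122
  49a + 7b + c = 335
Solving the system yields a = 6, b = 5, c = 6.
So p(t) = 6t^2 + 5t + 6.
Check: p(7) = 335. ✓

p(t) = 6t^2 + 5t + 6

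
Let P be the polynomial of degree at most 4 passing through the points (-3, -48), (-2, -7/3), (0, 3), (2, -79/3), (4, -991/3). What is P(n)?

Using the Lagrange interpolation formula with nodes -3, -2, 0, 2, 4:
  L_0(n) = (n + 2)n(n - 2)(n - 4) / 105
  L_1(n) = (n + 3)n(n - 2)(n - 4) / -48
  L_2(n) = (n + 3)(n + 2)(n - 2)(n - 4) / 48
  L_3(n) = (n + 3)(n + 2)n(n - 4) / -80
  L_4(n) = (n + 3)(n + 2)n(n - 2) / 336
Then P(n) = -48·L_0(n) - 7/3·L_1(n) + 3·L_2(n) - 79/3·L_3(n) - 991/3·L_4(n).
Expanding and collecting terms gives P(n) = -n^4 - n^3 - (1/3)n^2 - 2n + 3.
Check: P(-2) = -7/3. ✓

P(n) = -n^4 - n^3 - (1/3)n^2 - 2n + 3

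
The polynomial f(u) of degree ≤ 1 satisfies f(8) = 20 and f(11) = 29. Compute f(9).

23

Write f(u) = au + b. Substituting each data point gives a linear system:
  8a + b = 20
  11a + b = 29
Solving the system yields a = 3, b = -4.
So f(u) = 3u - 4.
Then f(9) = 23.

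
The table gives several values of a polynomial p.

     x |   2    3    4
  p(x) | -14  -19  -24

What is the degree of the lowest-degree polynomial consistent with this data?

1

Forward differences of the values at x = 2, 3, 4:
  p  : -14  -19  -24
  Δ  : -5  -5
  Δ^2: 0
The first differences are constant (-5) and nonzero, while all higher differences vanish, so the minimal degree is 1.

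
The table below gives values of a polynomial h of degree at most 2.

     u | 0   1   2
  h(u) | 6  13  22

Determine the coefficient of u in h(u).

Write h(u) = au^2 + bu + c. Substituting each data point gives a linear system:
  c = 6
  a + b + c = 13
  4a + 2b + c = 22
Solving the system yields a = 1, b = 6, c = 6.
So h(u) = u² + 6u + 6.
The coefficient of u is 6.

6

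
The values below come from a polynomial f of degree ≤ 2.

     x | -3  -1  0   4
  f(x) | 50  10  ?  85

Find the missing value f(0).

The 3 known points determine the degree-2 polynomial uniquely.
Write f(x) = ax^2 + bx + c. Substituting each data point gives a linear system:
  9a - 3b + c = 50
  a - b + c = 10
  16a + 4b + c = 85
Solving the system yields a = 5, b = 0, c = 5.
So f(x) = 5x² + 5.
Then f(0) = 5.

5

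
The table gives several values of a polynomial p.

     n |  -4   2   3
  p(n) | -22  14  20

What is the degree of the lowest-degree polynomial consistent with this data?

1

Divided differences on the nodes -4, 2, 3:
  order 0: -22  14  20
  order 1: 6  6
  order 2: 0
The order-1 divided differences are all 6 (nonzero) and every higher order vanishes, so the data lies on a polynomial of degree exactly 1.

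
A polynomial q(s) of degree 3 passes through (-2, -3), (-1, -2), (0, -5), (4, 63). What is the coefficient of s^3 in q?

Write q(s) = as^3 + bs^2 + cs + d. Substituting each data point gives a linear system:
  -8a + 4b - 2c + d = -3
  -a + b - c + d = -2
  d = -5
  64a + 16b + 4c + d = 63
Solving the system yields a = 1, b = 1, c = -3, d = -5.
So q(s) = s^3 + s^2 - 3s - 5.
The leading coefficient is 1.

1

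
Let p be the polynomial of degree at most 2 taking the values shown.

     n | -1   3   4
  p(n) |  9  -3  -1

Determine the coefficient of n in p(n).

-5

Write p(n) = an^2 + bn + c. Substituting each data point gives a linear system:
  a - b + c = 9
  9a + 3b + c = -3
  16a + 4b + c = -1
Solving the system yields a = 1, b = -5, c = 3.
So p(n) = n² - 5n + 3.
The coefficient of n is -5.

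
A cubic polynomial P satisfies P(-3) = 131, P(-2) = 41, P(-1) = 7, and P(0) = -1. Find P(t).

Using the Lagrange interpolation formula with nodes -3, -2, -1, 0:
  L_0(t) = (t + 2)(t + 1)t / -6
  L_1(t) = (t + 3)(t + 1)t / 2
  L_2(t) = (t + 3)(t + 2)t / -2
  L_3(t) = (t + 3)(t + 2)(t + 1) / 6
Then P(t) = 131·L_0(t) + 41·L_1(t) + 7·L_2(t) - 1·L_3(t).
Expanding and collecting terms gives P(t) = -5t^3 - 2t^2 - 5t - 1.
Check: P(0) = -1. ✓

P(t) = -5t^3 - 2t^2 - 5t - 1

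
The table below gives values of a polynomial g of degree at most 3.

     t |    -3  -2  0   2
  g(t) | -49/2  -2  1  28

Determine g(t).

g(t) = 2t^3 + 3t^2 - (1/2)t + 1

Write g(t) = at^3 + bt^2 + ct + d. Substituting each data point gives a linear system:
  -27a + 9b - 3c + d = -49/2
  -8a + 4b - 2c + d = -2
  d = 1
  8a + 4b + 2c + d = 28
Solving the system yields a = 2, b = 3, c = -1/2, d = 1.
So g(t) = 2t^3 + 3t^2 - (1/2)t + 1.
Check: g(-3) = -49/2. ✓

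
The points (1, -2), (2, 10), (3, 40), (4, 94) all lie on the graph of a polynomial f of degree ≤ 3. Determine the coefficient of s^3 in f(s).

Write f(s) = as^3 + bs^2 + cs + d. Substituting each data point gives a linear system:
  a + b + c + d = -2
  8a + 4b + 2c + d = 10
  27a + 9b + 3c + d = 40
  64a + 16b + 4c + d = 94
Solving the system yields a = 1, b = 3, c = -4, d = -2.
So f(s) = s^3 + 3s^2 - 4s - 2.
The leading coefficient is 1.

1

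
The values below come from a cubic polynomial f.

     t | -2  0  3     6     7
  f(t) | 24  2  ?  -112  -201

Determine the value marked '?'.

-1

The 4 known points determine the degree-3 polynomial uniquely.
Write f(t) = at^3 + bt^2 + ct + d. Substituting each data point gives a linear system:
  -8a + 4b - 2c + d = 24
  d = 2
  216a + 36b + 6c + d = -112
  343a + 49b + 7c + d = -201
Solving the system yields a = -1, b = 3, c = -1, d = 2.
So f(t) = -t^3 + 3t^2 - t + 2.
Then f(3) = -1.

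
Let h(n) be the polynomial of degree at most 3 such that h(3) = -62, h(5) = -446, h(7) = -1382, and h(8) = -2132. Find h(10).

Write h(n) = an^3 + bn^2 + cn + d. Substituting each data point gives a linear system:
  27a + 9b + 3c + d = -62
  125a + 25b + 5c + d = -446
  343a + 49b + 7c + d = -1382
  512a + 64b + 8c + d = -2132
Solving the system yields a = -5, b = 6, c = 5, d = 4.
So h(n) = -5n^3 + 6n^2 + 5n + 4.
Then h(10) = -4346.

-4346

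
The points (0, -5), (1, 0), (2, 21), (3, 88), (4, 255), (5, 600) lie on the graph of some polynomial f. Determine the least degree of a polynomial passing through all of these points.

Forward differences of the values at u = 0, 1, 2, 3, 4, 5:
  f  : -5  0  21  88  255  600
  Δ  : 5  21  67  167  345
  Δ^2: 16  46  100  178
  Δ^3: 30  54  78
  Δ^4: 24  24
  Δ^5: 0
The fourth differences are constant (24) and nonzero, while all higher differences vanish, so the minimal degree is 4.

4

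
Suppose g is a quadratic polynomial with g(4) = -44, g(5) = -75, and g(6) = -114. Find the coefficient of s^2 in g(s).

-4

Write g(s) = as^2 + bs + c. Substituting each data point gives a linear system:
  16a + 4b + c = -44
  25a + 5b + c = -75
  36a + 6b + c = -114
Solving the system yields a = -4, b = 5, c = 0.
So g(s) = -4s^2 + 5s.
The leading coefficient is -4.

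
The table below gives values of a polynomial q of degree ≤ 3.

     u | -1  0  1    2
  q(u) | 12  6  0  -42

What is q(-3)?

Using the Lagrange interpolation formula with nodes -1, 0, 1, 2:
  L_0(u) = u(u - 1)(u - 2) / -6
  L_1(u) = (u + 1)(u - 1)(u - 2) / 2
  L_2(u) = (u + 1)u(u - 2) / -2
  L_3(u) = (u + 1)u(u - 1) / 6
Then q(u) = 12·L_0(u) + 6·L_1(u) + 0·L_2(u) - 42·L_3(u).
Expanding and collecting terms gives q(u) = -6u³ + 6.
Evaluating at u = -3: q(-3) = 168.

168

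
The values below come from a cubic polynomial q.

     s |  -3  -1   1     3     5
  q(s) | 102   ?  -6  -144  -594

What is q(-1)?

12

On equispaced nodes a degree-3 polynomial has vanishing fourth forward difference, so
  q(-3) - 4·q(-1) + 6·q(1) - 4·q(3) + q(5) = 0.
Substituting the known values and solving for q(-1):
  -4·q(-1) = -48
  q(-1) = 12.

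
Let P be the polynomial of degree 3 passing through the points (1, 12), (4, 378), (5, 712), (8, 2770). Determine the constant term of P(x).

Write P(x) = ax^3 + bx^2 + cx + d. Substituting each data point gives a linear system:
  a + b + c + d = 12
  64a + 16b + 4c + d = 378
  125a + 25b + 5c + d = 712
  512a + 64b + 8c + d = 2770
Solving the system yields a = 5, b = 3, c = 2, d = 2.
So P(x) = 5x³ + 3x² + 2x + 2.
The constant term is 2.

2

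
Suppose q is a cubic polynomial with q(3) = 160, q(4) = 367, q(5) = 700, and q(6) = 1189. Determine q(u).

Write q(u) = au^3 + bu^2 + cu + d. Substituting each data point gives a linear system:
  27a + 9b + 3c + d = 160
  64a + 16b + 4c + d = 367
  125a + 25b + 5c + d = 700
  216a + 36b + 6c + d = 1189
Solving the system yields a = 5, b = 3, c = 1, d = -5.
So q(u) = 5u^3 + 3u^2 + u - 5.
Check: q(3) = 160. ✓

q(u) = 5u^3 + 3u^2 + u - 5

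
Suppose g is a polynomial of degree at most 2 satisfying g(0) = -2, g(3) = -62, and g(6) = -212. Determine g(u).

Write g(u) = au^2 + bu + c. Substituting each data point gives a linear system:
  c = -2
  9a + 3b + c = -62
  36a + 6b + c = -212
Solving the system yields a = -5, b = -5, c = -2.
So g(u) = -5u² - 5u - 2.
Check: g(0) = -2. ✓

g(u) = -5u^2 - 5u - 2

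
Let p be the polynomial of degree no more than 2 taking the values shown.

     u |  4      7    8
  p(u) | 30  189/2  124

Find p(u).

Write p(u) = au^2 + bu + c. Substituting each data point gives a linear system:
  16a + 4b + c = 30
  49a + 7b + c = 189/2
  64a + 8b + c = 124
Solving the system yields a = 2, b = -1/2, c = 0.
So p(u) = 2u² - (1/2)u.
Check: p(7) = 189/2. ✓

p(u) = 2u^2 - (1/2)u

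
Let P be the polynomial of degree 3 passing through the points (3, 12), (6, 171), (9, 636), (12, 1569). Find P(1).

Forward differences of the values at u = 3, 6, 9, 12:
  P  : 12  171  636  1569
  Δ  : 159  465  933
  Δ^2: 306  468
  Δ^3: 162
The third differences are constant, confirming degree 3.
Interpolating (Newton forward form) and evaluating at u = 1 gives P(1) = -4.

-4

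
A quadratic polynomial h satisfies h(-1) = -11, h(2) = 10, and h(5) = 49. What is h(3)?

21

Forward differences of the values at s = -1, 2, 5:
  h  : -11  10  49
  Δ  : 21  39
  Δ^2: 18
The second differences are constant, confirming degree 2.
Interpolating (Newton forward form) and evaluating at s = 3 gives h(3) = 21.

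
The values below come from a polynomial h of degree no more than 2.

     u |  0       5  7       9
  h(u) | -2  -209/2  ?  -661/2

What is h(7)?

-403/2

The 3 known points determine the degree-2 polynomial uniquely.
Write h(u) = au^2 + bu + c. Substituting each data point gives a linear system:
  c = -2
  25a + 5b + c = -209/2
  81a + 9b + c = -661/2
Solving the system yields a = -4, b = -1/2, c = -2.
So h(u) = -4u^2 - (1/2)u - 2.
Then h(7) = -403/2.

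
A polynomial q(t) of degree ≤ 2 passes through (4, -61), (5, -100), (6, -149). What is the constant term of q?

Write q(t) = at^2 + bt + c. Substituting each data point gives a linear system:
  16a + 4b + c = -61
  25a + 5b + c = -100
  36a + 6b + c = -149
Solving the system yields a = -5, b = 6, c = -5.
So q(t) = -5t^2 + 6t - 5.
The constant term is -5.

-5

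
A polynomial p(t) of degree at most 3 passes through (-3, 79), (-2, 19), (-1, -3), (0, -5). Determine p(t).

p(t) = -3t^3 + t^2 + 2t - 5

Using the Lagrange interpolation formula with nodes -3, -2, -1, 0:
  L_0(t) = (t + 2)(t + 1)t / -6
  L_1(t) = (t + 3)(t + 1)t / 2
  L_2(t) = (t + 3)(t + 2)t / -2
  L_3(t) = (t + 3)(t + 2)(t + 1) / 6
Then p(t) = 79·L_0(t) + 19·L_1(t) - 3·L_2(t) - 5·L_3(t).
Expanding and collecting terms gives p(t) = -3t^3 + t^2 + 2t - 5.
Check: p(-1) = -3. ✓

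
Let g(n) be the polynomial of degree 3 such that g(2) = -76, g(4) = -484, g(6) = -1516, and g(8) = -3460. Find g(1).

-16

Write g(n) = an^3 + bn^2 + cn + d. Substituting each data point gives a linear system:
  8a + 4b + 2c + d = -76
  64a + 16b + 4c + d = -484
  216a + 36b + 6c + d = -1516
  512a + 64b + 8c + d = -3460
Solving the system yields a = -6, b = -6, c = 0, d = -4.
So g(n) = -6n^3 - 6n^2 - 4.
Then g(1) = -16.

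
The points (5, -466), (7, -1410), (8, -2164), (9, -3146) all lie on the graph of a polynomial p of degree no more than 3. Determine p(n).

p(n) = -5n^3 + 6n^2 + n + 4

Write p(n) = an^3 + bn^2 + cn + d. Substituting each data point gives a linear system:
  125a + 25b + 5c + d = -466
  343a + 49b + 7c + d = -1410
  512a + 64b + 8c + d = -2164
  729a + 81b + 9c + d = -3146
Solving the system yields a = -5, b = 6, c = 1, d = 4.
So p(n) = -5n³ + 6n² + n + 4.
Check: p(8) = -2164. ✓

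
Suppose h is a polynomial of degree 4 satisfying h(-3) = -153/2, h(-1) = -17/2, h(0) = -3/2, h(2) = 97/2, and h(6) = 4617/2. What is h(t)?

h(t) = t^4 + 5t^3 - 2t^2 + t - 3/2

Write h(t) = at^4 + bt^3 + ct^2 + dt + e. Substituting each data point gives a linear system:
  81a - 27b + 9c - 3d + e = -153/2
  a - b + c - d + e = -17/2
  e = -3/2
  16a + 8b + 4c + 2d + e = 97/2
  1296a + 216b + 36c + 6d + e = 4617/2
Solving the system yields a = 1, b = 5, c = -2, d = 1, e = -3/2.
So h(t) = t^4 + 5t^3 - 2t^2 + t - 3/2.
Check: h(2) = 97/2. ✓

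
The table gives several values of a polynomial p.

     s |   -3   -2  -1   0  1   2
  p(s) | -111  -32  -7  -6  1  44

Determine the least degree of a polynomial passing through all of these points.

Forward differences of the values at s = -3, -2, -1, 0, 1, 2:
  p  : -111  -32  -7  -6  1  44
  Δ  : 79  25  1  7  43
  Δ^2: -54  -24  6  36
  Δ^3: 30  30  30
  Δ^4: 0  0
  Δ^5: 0
The third differences are constant (30) and nonzero, while all higher differences vanish, so the minimal degree is 3.

3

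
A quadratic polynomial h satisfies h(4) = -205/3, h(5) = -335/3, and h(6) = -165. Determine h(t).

h(t) = -5t^2 + (5/3)t + 5

Write h(t) = at^2 + bt + c. Substituting each data point gives a linear system:
  16a + 4b + c = -205/3
  25a + 5b + c = -335/3
  36a + 6b + c = -165
Solving the system yields a = -5, b = 5/3, c = 5.
So h(t) = -5t² + (5/3)t + 5.
Check: h(5) = -335/3. ✓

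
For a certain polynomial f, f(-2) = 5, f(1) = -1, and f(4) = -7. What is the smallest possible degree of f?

1

Forward differences of the values at u = -2, 1, 4:
  f  : 5  -1  -7
  Δ  : -6  -6
  Δ^2: 0
The first differences are constant (-6) and nonzero, while all higher differences vanish, so the minimal degree is 1.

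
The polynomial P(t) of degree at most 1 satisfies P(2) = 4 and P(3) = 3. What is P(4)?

Using the Lagrange interpolation formula with nodes 2, 3:
  L_0(t) = (t - 3) / -1
  L_1(t) = (t - 2) / 1
Then P(t) = 4·L_0(t) + 3·L_1(t).
Expanding and collecting terms gives P(t) = -t + 6.
Evaluating at t = 4: P(4) = 2.

2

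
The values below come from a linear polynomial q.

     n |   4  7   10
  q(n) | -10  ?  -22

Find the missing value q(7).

-16

The 2 known points determine the degree-1 polynomial uniquely.
Write q(n) = an + b. Substituting each data point gives a linear system:
  4a + b = -10
  10a + b = -22
Solving the system yields a = -2, b = -2.
So q(n) = -2n - 2.
Then q(7) = -16.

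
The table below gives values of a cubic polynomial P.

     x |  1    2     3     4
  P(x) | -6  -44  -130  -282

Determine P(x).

P(x) = -3x^3 - 6x^2 + x + 2

Write P(x) = ax^3 + bx^2 + cx + d. Substituting each data point gives a linear system:
  a + b + c + d = -6
  8a + 4b + 2c + d = -44
  27a + 9b + 3c + d = -130
  64a + 16b + 4c + d = -282
Solving the system yields a = -3, b = -6, c = 1, d = 2.
So P(x) = -3x^3 - 6x^2 + x + 2.
Check: P(4) = -282. ✓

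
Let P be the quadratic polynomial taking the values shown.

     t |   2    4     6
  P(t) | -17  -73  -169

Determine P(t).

Using the Lagrange interpolation formula with nodes 2, 4, 6:
  L_0(t) = (t - 4)(t - 6) / 8
  L_1(t) = (t - 2)(t - 6) / -4
  L_2(t) = (t - 2)(t - 4) / 8
Then P(t) = -17·L_0(t) - 73·L_1(t) - 169·L_2(t).
Expanding and collecting terms gives P(t) = -5t² + 2t - 1.
Check: P(4) = -73. ✓

P(t) = -5t^2 + 2t - 1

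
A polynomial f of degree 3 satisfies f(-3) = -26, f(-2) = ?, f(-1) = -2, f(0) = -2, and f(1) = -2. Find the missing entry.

The 4 known points determine the degree-3 polynomial uniquely.
Write f(x) = ax^3 + bx^2 + cx + d. Substituting each data point gives a linear system:
  -27a + 9b - 3c + d = -26
  -a + b - c + d = -2
  d = -2
  a + b + c + d = -2
Solving the system yields a = 1, b = 0, c = -1, d = -2.
So f(x) = x^3 - x - 2.
Then f(-2) = -8.

-8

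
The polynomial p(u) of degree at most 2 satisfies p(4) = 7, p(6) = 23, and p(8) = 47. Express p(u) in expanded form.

p(u) = u^2 - 2u - 1

Using the Lagrange interpolation formula with nodes 4, 6, 8:
  L_0(u) = (u - 6)(u - 8) / 8
  L_1(u) = (u - 4)(u - 8) / -4
  L_2(u) = (u - 4)(u - 6) / 8
Then p(u) = 7·L_0(u) + 23·L_1(u) + 47·L_2(u).
Expanding and collecting terms gives p(u) = u² - 2u - 1.
Check: p(8) = 47. ✓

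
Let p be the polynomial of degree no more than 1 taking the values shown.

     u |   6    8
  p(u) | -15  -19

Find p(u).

p(u) = -2u - 3

Write p(u) = au + b. Substituting each data point gives a linear system:
  6a + b = -15
  8a + b = -19
Solving the system yields a = -2, b = -3.
So p(u) = -2u - 3.
Check: p(6) = -15. ✓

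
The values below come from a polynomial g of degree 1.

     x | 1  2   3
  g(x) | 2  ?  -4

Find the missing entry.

-1

The 2 known points determine the degree-1 polynomial uniquely.
Write g(x) = ax + b. Substituting each data point gives a linear system:
  a + b = 2
  3a + b = -4
Solving the system yields a = -3, b = 5.
So g(x) = -3x + 5.
Then g(2) = -1.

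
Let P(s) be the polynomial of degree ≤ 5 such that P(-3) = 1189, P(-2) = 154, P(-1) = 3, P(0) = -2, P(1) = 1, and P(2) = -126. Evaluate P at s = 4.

Using the Lagrange interpolation formula with nodes -3, -2, -1, 0, 1, 2:
  L_0(s) = (s + 2)(s + 1)s(s - 1)(s - 2) / -120
  L_1(s) = (s + 3)(s + 1)s(s - 1)(s - 2) / 24
  L_2(s) = (s + 3)(s + 2)s(s - 1)(s - 2) / -12
  L_3(s) = (s + 3)(s + 2)(s + 1)(s - 1)(s - 2) / 12
  L_4(s) = (s + 3)(s + 2)(s + 1)s(s - 2) / -24
  L_5(s) = (s + 3)(s + 2)(s + 1)s(s - 1) / 120
Then P(s) = 1189·L_0(s) + 154·L_1(s) + 3·L_2(s) - 2·L_3(s) + 1·L_4(s) - 126·L_5(s).
Expanding and collecting terms gives P(s) = -5s^5 + 2s^3 + 4s^2 + 2s - 2.
Evaluating at s = 4: P(4) = -4922.

-4922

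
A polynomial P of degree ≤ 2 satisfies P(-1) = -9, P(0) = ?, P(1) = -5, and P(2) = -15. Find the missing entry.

-3

On equispaced nodes a degree-2 polynomial has vanishing third forward difference, so
  - P(-1) + 3·P(0) - 3·P(1) + P(2) = 0.
Substituting the known values and solving for P(0):
  3·P(0) = -9
  P(0) = -3.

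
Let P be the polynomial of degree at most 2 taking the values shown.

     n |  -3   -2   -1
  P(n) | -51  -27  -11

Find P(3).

-27

Using the Lagrange interpolation formula with nodes -3, -2, -1:
  L_0(n) = (n + 2)(n + 1) / 2
  L_1(n) = (n + 3)(n + 1) / -1
  L_2(n) = (n + 3)(n + 2) / 2
Then P(n) = -51·L_0(n) - 27·L_1(n) - 11·L_2(n).
Expanding and collecting terms gives P(n) = -4n^2 + 4n - 3.
Evaluating at n = 3: P(3) = -27.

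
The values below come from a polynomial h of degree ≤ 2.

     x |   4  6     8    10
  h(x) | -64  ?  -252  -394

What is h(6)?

-142

The 3 known points determine the degree-2 polynomial uniquely.
Write h(x) = ax^2 + bx + c. Substituting each data point gives a linear system:
  16a + 4b + c = -64
  64a + 8b + c = -252
  100a + 10b + c = -394
Solving the system yields a = -4, b = 1, c = -4.
So h(x) = -4x² + x - 4.
Then h(6) = -142.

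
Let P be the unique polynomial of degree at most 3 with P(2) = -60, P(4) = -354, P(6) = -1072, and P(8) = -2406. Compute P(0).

2

Write P(s) = as^3 + bs^2 + cs + d. Substituting each data point gives a linear system:
  8a + 4b + 2c + d = -60
  64a + 16b + 4c + d = -354
  216a + 36b + 6c + d = -1072
  512a + 64b + 8c + d = -2406
Solving the system yields a = -4, b = -5, c = -5, d = 2.
So P(s) = -4s^3 - 5s^2 - 5s + 2.
Then P(0) = 2.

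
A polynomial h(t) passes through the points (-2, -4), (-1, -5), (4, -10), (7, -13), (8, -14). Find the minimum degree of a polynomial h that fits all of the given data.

1

Divided differences on the nodes -2, -1, 4, 7, 8:
  order 0: -4  -5  -10  -13  -14
  order 1: -1  -1  -1  -1
  order 2: 0  0  0
  order 3: 0  0
  order 4: 0
The order-1 divided differences are all -1 (nonzero) and every higher order vanishes, so the data lies on a polynomial of degree exactly 1.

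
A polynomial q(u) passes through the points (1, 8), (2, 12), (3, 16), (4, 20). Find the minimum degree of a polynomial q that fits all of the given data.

1

Forward differences of the values at u = 1, 2, 3, 4:
  q  : 8  12  16  20
  Δ  : 4  4  4
  Δ^2: 0  0
  Δ^3: 0
The first differences are constant (4) and nonzero, while all higher differences vanish, so the minimal degree is 1.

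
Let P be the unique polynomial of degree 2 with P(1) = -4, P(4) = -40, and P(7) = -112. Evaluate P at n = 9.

Using the Lagrange interpolation formula with nodes 1, 4, 7:
  L_0(n) = (n - 4)(n - 7) / 18
  L_1(n) = (n - 1)(n - 7) / -9
  L_2(n) = (n - 1)(n - 4) / 18
Then P(n) = -4·L_0(n) - 40·L_1(n) - 112·L_2(n).
Expanding and collecting terms gives P(n) = -2n² - 2n.
Evaluating at n = 9: P(9) = -180.

-180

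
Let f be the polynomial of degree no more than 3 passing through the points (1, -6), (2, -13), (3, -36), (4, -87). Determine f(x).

f(x) = -2x^3 + 4x^2 - 5x - 3

Using the Lagrange interpolation formula with nodes 1, 2, 3, 4:
  L_0(x) = (x - 2)(x - 3)(x - 4) / -6
  L_1(x) = (x - 1)(x - 3)(x - 4) / 2
  L_2(x) = (x - 1)(x - 2)(x - 4) / -2
  L_3(x) = (x - 1)(x - 2)(x - 3) / 6
Then f(x) = -6·L_0(x) - 13·L_1(x) - 36·L_2(x) - 87·L_3(x).
Expanding and collecting terms gives f(x) = -2x³ + 4x² - 5x - 3.
Check: f(1) = -6. ✓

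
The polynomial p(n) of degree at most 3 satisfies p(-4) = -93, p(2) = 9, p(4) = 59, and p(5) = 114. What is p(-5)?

-166

Using the Lagrange interpolation formula with nodes -4, 2, 4, 5:
  L_0(n) = (n - 2)(n - 4)(n - 5) / -432
  L_1(n) = (n + 4)(n - 4)(n - 5) / 36
  L_2(n) = (n + 4)(n - 2)(n - 5) / -16
  L_3(n) = (n + 4)(n - 2)(n - 4) / 27
Then p(n) = -93·L_0(n) + 9·L_1(n) + 59·L_2(n) + 114·L_3(n).
Expanding and collecting terms gives p(n) = n³ - n² + 3n - 1.
Evaluating at n = -5: p(-5) = -166.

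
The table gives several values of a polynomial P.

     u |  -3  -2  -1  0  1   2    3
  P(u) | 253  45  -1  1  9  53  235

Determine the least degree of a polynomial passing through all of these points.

4

Forward differences of the values at u = -3, -2, -1, 0, 1, 2, 3:
  P  : 253  45  -1  1  9  53  235
  Δ  : -208  -46  2  8  44  182
  Δ^2: 162  48  6  36  138
  Δ^3: -114  -42  30  102
  Δ^4: 72  72  72
  Δ^5: 0  0
  Δ^6: 0
The fourth differences are constant (72) and nonzero, while all higher differences vanish, so the minimal degree is 4.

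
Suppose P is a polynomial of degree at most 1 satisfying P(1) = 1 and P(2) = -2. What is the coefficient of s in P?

-3

Write P(s) = as + b. Substituting each data point gives a linear system:
  a + b = 1
  2a + b = -2
Solving the system yields a = -3, b = 4.
So P(s) = -3s + 4.
The leading coefficient is -3.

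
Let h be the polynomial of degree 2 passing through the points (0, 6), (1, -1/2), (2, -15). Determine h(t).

Using the Lagrange interpolation formula with nodes 0, 1, 2:
  L_0(t) = (t - 1)(t - 2) / 2
  L_1(t) = t(t - 2) / -1
  L_2(t) = t(t - 1) / 2
Then h(t) = 6·L_0(t) - 1/2·L_1(t) - 15·L_2(t).
Expanding and collecting terms gives h(t) = -4t^2 - (5/2)t + 6.
Check: h(0) = 6. ✓

h(t) = -4t^2 - (5/2)t + 6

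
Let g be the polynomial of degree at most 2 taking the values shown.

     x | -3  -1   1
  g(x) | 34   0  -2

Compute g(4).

Forward differences of the values at x = -3, -1, 1:
  g  : 34  0  -2
  Δ  : -34  -2
  Δ^2: 32
The second differences are constant, confirming degree 2.
Interpolating (Newton forward form) and evaluating at x = 4 gives g(4) = 55.

55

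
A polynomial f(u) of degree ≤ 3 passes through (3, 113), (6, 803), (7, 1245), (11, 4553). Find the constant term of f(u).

Write f(u) = au^3 + bu^2 + cu + d. Substituting each data point gives a linear system:
  27a + 9b + 3c + d = 113
  216a + 36b + 6c + d = 803
  343a + 49b + 7c + d = 1245
  1331a + 121b + 11c + d = 4553
Solving the system yields a = 3, b = 5, c = -4, d = -1.
So f(u) = 3u^3 + 5u^2 - 4u - 1.
The constant term is -1.

-1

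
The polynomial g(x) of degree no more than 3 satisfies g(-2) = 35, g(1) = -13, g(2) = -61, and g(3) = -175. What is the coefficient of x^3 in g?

Write g(x) = ax^3 + bx^2 + cx + d. Substituting each data point gives a linear system:
  -8a + 4b - 2c + d = 35
  a + b + c + d = -13
  8a + 4b + 2c + d = -61
  27a + 9b + 3c + d = -175
Solving the system yields a = -5, b = -3, c = -4, d = -1.
So g(x) = -5x^3 - 3x^2 - 4x - 1.
The leading coefficient is -5.

-5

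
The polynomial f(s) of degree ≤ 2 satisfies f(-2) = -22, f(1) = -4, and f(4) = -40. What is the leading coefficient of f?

-3

Write f(s) = as^2 + bs + c. Substituting each data point gives a linear system:
  4a - 2b + c = -22
  a + b + c = -4
  16a + 4b + c = -40
Solving the system yields a = -3, b = 3, c = -4.
So f(s) = -3s² + 3s - 4.
The leading coefficient is -3.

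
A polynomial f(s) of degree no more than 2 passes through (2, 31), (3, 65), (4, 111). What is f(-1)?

Using the Lagrange interpolation formula with nodes 2, 3, 4:
  L_0(s) = (s - 3)(s - 4) / 2
  L_1(s) = (s - 2)(s - 4) / -1
  L_2(s) = (s - 2)(s - 3) / 2
Then f(s) = 31·L_0(s) + 65·L_1(s) + 111·L_2(s).
Expanding and collecting terms gives f(s) = 6s^2 + 4s - 1.
Evaluating at s = -1: f(-1) = 1.

1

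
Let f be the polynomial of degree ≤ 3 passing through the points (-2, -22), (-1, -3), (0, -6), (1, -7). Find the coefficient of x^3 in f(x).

Write f(x) = ax^3 + bx^2 + cx + d. Substituting each data point gives a linear system:
  -8a + 4b - 2c + d = -22
  -a + b - c + d = -3
  d = -6
  a + b + c + d = -7
Solving the system yields a = 4, b = 1, c = -6, d = -6.
So f(x) = 4x^3 + x^2 - 6x - 6.
The leading coefficient is 4.

4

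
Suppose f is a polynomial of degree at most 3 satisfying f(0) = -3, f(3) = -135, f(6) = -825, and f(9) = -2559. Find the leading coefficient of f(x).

Write f(x) = ax^3 + bx^2 + cx + d. Substituting each data point gives a linear system:
  d = -3
  27a + 9b + 3c + d = -135
  216a + 36b + 6c + d = -825
  729a + 81b + 9c + d = -2559
Solving the system yields a = -3, b = -4, c = -5, d = -3.
So f(x) = -3x³ - 4x² - 5x - 3.
The leading coefficient is -3.

-3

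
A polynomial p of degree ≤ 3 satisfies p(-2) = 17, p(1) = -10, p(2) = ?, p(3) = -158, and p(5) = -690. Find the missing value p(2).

-51

The 4 known points determine the degree-3 polynomial uniquely.
Write p(x) = ax^3 + bx^2 + cx + d. Substituting each data point gives a linear system:
  -8a + 4b - 2c + d = 17
  a + b + c + d = -10
  27a + 9b + 3c + d = -158
  125a + 25b + 5c + d = -690
Solving the system yields a = -5, b = -3, c = 3, d = -5.
So p(x) = -5x³ - 3x² + 3x - 5.
Then p(2) = -51.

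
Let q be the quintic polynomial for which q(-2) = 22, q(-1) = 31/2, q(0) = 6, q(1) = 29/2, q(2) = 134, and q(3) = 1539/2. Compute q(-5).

Using the Lagrange interpolation formula with nodes -2, -1, 0, 1, 2, 3:
  L_0(s) = (s + 1)s(s - 1)(s - 2)(s - 3) / -120
  L_1(s) = (s + 2)s(s - 1)(s - 2)(s - 3) / 24
  L_2(s) = (s + 2)(s + 1)(s - 1)(s - 2)(s - 3) / -12
  L_3(s) = (s + 2)(s + 1)s(s - 2)(s - 3) / 12
  L_4(s) = (s + 2)(s + 1)s(s - 1)(s - 3) / -24
  L_5(s) = (s + 2)(s + 1)s(s - 1)(s - 2) / 120
Then q(s) = 22·L_0(s) + 31/2·L_1(s) + 6·L_2(s) + 29/2·L_3(s) + 134·L_4(s) + 1539/2·L_5(s).
Expanding and collecting terms gives q(s) = 2s⁵ + 3s⁴ - (1/2)s³ + 6s² - 2s + 6.
Evaluating at s = -5: q(-5) = -8293/2.

-8293/2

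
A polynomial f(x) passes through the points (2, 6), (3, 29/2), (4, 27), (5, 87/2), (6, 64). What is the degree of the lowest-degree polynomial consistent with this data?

2

Forward differences of the values at x = 2, 3, 4, 5, 6:
  f  : 6  29/2  27  87/2  64
  Δ  : 17/2  25/2  33/2  41/2
  Δ^2: 4  4  4
  Δ^3: 0  0
  Δ^4: 0
The second differences are constant (4) and nonzero, while all higher differences vanish, so the minimal degree is 2.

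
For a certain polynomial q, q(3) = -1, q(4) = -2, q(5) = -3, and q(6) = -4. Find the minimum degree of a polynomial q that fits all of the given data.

Forward differences of the values at n = 3, 4, 5, 6:
  q  : -1  -2  -3  -4
  Δ  : -1  -1  -1
  Δ^2: 0  0
  Δ^3: 0
The first differences are constant (-1) and nonzero, while all higher differences vanish, so the minimal degree is 1.

1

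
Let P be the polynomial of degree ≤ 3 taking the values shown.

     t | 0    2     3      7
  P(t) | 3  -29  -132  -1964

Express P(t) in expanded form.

Write P(t) = at^3 + bt^2 + ct + d. Substituting each data point gives a linear system:
  d = 3
  8a + 4b + 2c + d = -29
  27a + 9b + 3c + d = -132
  343a + 49b + 7c + d = -1964
Solving the system yields a = -6, b = 1, c = 6, d = 3.
So P(t) = -6t³ + t² + 6t + 3.
Check: P(2) = -29. ✓

P(t) = -6t^3 + t^2 + 6t + 3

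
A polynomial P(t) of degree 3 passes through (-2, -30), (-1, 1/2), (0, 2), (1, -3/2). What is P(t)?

Using the Lagrange interpolation formula with nodes -2, -1, 0, 1:
  L_0(t) = (t + 1)t(t - 1) / -6
  L_1(t) = (t + 2)t(t - 1) / 2
  L_2(t) = (t + 2)(t + 1)(t - 1) / -2
  L_3(t) = (t + 2)(t + 1)t / 6
Then P(t) = -30·L_0(t) + 1/2·L_1(t) + 2·L_2(t) - 3/2·L_3(t).
Expanding and collecting terms gives P(t) = 4t³ - (5/2)t² - 5t + 2.
Check: P(-2) = -30. ✓

P(t) = 4t^3 - (5/2)t^2 - 5t + 2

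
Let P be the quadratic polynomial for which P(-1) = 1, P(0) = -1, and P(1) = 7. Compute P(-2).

Forward differences of the values at u = -1, 0, 1:
  P  : 1  -1  7
  Δ  : -2  8
  Δ^2: 10
The second differences are constant, confirming degree 2.
Interpolating (Newton forward form) and evaluating at u = -2 gives P(-2) = 13.

13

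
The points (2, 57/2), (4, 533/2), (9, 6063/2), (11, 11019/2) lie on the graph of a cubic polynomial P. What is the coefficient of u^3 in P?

4

Write P(u) = au^3 + bu^2 + cu + d. Substituting each data point gives a linear system:
  8a + 4b + 2c + d = 57/2
  64a + 16b + 4c + d = 533/2
  729a + 81b + 9c + d = 6063/2
  1331a + 121b + 11c + d = 11019/2
Solving the system yields a = 4, b = 2, c = -5, d = -3/2.
So P(u) = 4u^3 + 2u^2 - 5u - 3/2.
The leading coefficient is 4.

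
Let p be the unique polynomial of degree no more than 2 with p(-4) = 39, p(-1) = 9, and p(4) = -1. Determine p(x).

Using the Lagrange interpolation formula with nodes -4, -1, 4:
  L_0(x) = (x + 1)(x - 4) / 24
  L_1(x) = (x + 4)(x - 4) / -15
  L_2(x) = (x + 4)(x + 1) / 40
Then p(x) = 39·L_0(x) + 9·L_1(x) - 1·L_2(x).
Expanding and collecting terms gives p(x) = x^2 - 5x + 3.
Check: p(4) = -1. ✓

p(x) = x^2 - 5x + 3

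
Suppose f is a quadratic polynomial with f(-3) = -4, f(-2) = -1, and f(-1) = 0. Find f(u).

Write f(u) = au^2 + bu + c. Substituting each data point gives a linear system:
  9a - 3b + c = -4
  4a - 2b + c = -1
  a - b + c = 0
Solving the system yields a = -1, b = -2, c = -1.
So f(u) = -u² - 2u - 1.
Check: f(-3) = -4. ✓

f(u) = -u^2 - 2u - 1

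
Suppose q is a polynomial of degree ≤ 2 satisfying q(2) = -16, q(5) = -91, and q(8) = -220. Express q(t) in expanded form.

Write q(t) = at^2 + bt + c. Substituting each data point gives a linear system:
  4a + 2b + c = -16
  25a + 5b + c = -91
  64a + 8b + c = -220
Solving the system yields a = -3, b = -4, c = 4.
So q(t) = -3t² - 4t + 4.
Check: q(2) = -16. ✓

q(t) = -3t^2 - 4t + 4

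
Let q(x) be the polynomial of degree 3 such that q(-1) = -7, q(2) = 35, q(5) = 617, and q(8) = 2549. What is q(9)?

3633

Write q(x) = ax^3 + bx^2 + cx + d. Substituting each data point gives a linear system:
  -a + b - c + d = -7
  8a + 4b + 2c + d = 35
  125a + 25b + 5c + d = 617
  512a + 64b + 8c + d = 2549
Solving the system yields a = 5, b = 0, c = -1, d = -3.
So q(x) = 5x^3 - x - 3.
Then q(9) = 3633.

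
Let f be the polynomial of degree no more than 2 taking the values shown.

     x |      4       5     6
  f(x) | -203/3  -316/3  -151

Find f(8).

Write f(x) = ax^2 + bx + c. Substituting each data point gives a linear system:
  16a + 4b + c = -203/3
  25a + 5b + c = -316/3
  36a + 6b + c = -151
Solving the system yields a = -4, b = -5/3, c = 3.
So f(x) = -4x² - (5/3)x + 3.
Then f(8) = -799/3.

-799/3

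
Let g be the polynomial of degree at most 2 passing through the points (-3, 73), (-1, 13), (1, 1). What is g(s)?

g(s) = 6s^2 - 6s + 1

Using the Lagrange interpolation formula with nodes -3, -1, 1:
  L_0(s) = (s + 1)(s - 1) / 8
  L_1(s) = (s + 3)(s - 1) / -4
  L_2(s) = (s + 3)(s + 1) / 8
Then g(s) = 73·L_0(s) + 13·L_1(s) + 1·L_2(s).
Expanding and collecting terms gives g(s) = 6s^2 - 6s + 1.
Check: g(-1) = 13. ✓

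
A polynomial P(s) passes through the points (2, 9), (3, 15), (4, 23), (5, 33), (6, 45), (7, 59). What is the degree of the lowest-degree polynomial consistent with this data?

2

Forward differences of the values at s = 2, 3, 4, 5, 6, 7:
  P  : 9  15  23  33  45  59
  Δ  : 6  8  10  12  14
  Δ^2: 2  2  2  2
  Δ^3: 0  0  0
  Δ^4: 0  0
  Δ^5: 0
The second differences are constant (2) and nonzero, while all higher differences vanish, so the minimal degree is 2.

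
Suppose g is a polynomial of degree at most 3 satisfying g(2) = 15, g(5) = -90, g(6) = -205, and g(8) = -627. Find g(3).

Write g(t) = at^3 + bt^2 + ct + d. Substituting each data point gives a linear system:
  8a + 4b + 2c + d = 15
  125a + 25b + 5c + d = -90
  216a + 36b + 6c + d = -205
  512a + 64b + 8c + d = -627
Solving the system yields a = -2, b = 6, c = 1, d = 5.
So g(t) = -2t³ + 6t² + t + 5.
Then g(3) = 8.

8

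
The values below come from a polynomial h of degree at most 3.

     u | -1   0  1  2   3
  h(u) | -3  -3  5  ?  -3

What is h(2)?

The 4 known points determine the degree-3 polynomial uniquely.
Write h(u) = au^3 + bu^2 + cu + d. Substituting each data point gives a linear system:
  -a + b - c + d = -3
  d = -3
  a + b + c + d = 5
  27a + 9b + 3c + d = -3
Solving the system yields a = -2, b = 4, c = 6, d = -3.
So h(u) = -2u^3 + 4u^2 + 6u - 3.
Then h(2) = 9.

9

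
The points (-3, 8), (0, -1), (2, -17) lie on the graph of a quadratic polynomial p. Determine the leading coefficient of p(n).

-1

Write p(n) = an^2 + bn + c. Substituting each data point gives a linear system:
  9a - 3b + c = 8
  c = -1
  4a + 2b + c = -17
Solving the system yields a = -1, b = -6, c = -1.
So p(n) = -n^2 - 6n - 1.
The leading coefficient is -1.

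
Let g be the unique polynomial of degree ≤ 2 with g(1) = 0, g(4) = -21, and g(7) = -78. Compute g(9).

-136

Forward differences of the values at n = 1, 4, 7:
  g  : 0  -21  -78
  Δ  : -21  -57
  Δ^2: -36
The second differences are constant, confirming degree 2.
Interpolating (Newton forward form) and evaluating at n = 9 gives g(9) = -136.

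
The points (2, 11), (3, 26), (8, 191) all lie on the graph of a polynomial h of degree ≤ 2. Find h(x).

Using the Lagrange interpolation formula with nodes 2, 3, 8:
  L_0(x) = (x - 3)(x - 8) / 6
  L_1(x) = (x - 2)(x - 8) / -5
  L_2(x) = (x - 2)(x - 3) / 30
Then h(x) = 11·L_0(x) + 26·L_1(x) + 191·L_2(x).
Expanding and collecting terms gives h(x) = 3x^2 - 1.
Check: h(3) = 26. ✓

h(x) = 3x^2 - 1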